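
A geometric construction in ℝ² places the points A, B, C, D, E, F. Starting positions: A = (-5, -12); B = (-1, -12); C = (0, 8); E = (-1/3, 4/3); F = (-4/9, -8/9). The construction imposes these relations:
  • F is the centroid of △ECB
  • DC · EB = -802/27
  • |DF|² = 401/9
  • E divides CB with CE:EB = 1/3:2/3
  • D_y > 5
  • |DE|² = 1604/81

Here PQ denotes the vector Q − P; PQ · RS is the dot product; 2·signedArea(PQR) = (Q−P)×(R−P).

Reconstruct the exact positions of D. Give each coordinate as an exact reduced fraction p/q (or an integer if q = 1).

1. D_x = -1/9  [line 2/3·x + 40/3·y + -2078/27 = 0 ∩ |DE|² = 1604/81]
2. D_y = 52/9  [line 2/3·x + 40/3·y + -2078/27 = 0 ∩ |DE|² = 1604/81]
   → D = (-1/9, 52/9)

D = (-1/9, 52/9)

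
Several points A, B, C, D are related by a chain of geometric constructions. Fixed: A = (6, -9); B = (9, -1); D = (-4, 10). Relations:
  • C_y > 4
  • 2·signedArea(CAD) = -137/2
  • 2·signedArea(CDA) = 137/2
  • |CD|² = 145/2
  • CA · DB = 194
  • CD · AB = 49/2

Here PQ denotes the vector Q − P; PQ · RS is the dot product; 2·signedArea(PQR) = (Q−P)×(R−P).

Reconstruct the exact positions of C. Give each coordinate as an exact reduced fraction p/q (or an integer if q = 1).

1. C_x = 5/2  [CA · DB = 194 ∩ 2·signedArea(CAD) = -137/2]
2. C_y = 9/2  [CA · DB = 194 ∩ 2·signedArea(CAD) = -137/2]
   → C = (5/2, 9/2)

C = (5/2, 9/2)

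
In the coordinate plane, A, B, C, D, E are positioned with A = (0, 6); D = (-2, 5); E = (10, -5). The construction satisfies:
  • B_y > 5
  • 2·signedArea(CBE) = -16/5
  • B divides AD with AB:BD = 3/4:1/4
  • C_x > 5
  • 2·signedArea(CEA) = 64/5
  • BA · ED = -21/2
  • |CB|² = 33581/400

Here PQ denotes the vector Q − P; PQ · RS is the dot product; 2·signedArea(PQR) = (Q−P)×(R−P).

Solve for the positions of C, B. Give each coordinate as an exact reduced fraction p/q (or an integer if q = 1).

1. B_x = -3/2  [B divides AD with AB:BD = 3/4:1/4]
2. B_y = 21/4  [B divides AD with AB:BD = 3/4:1/4]
   → B = (-3/2, 21/4)
3. C_x = 26/5  [2·signedArea(CBE) = -16/5 ∩ 2·signedArea(CEA) = 64/5]
4. C_y = -1  [2·signedArea(CBE) = -16/5 ∩ 2·signedArea(CEA) = 64/5]
   → C = (26/5, -1)

B = (-3/2, 21/4)
C = (26/5, -1)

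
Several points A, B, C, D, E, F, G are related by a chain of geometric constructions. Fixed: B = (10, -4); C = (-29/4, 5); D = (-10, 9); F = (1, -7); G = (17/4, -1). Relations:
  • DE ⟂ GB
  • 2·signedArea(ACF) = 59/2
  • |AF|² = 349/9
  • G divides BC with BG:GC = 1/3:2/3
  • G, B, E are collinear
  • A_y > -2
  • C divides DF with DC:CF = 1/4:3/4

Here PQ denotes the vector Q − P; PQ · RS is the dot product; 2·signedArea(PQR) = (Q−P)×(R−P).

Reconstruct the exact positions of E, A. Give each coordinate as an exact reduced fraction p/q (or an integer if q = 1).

A = (-2/3, -1)
E = (-7438/673, 4700/673)

1. E_x = -7438/673  [G, B, E are collinear ∩ DE ⟂ GB]
2. E_y = 4700/673  [G, B, E are collinear ∩ DE ⟂ GB]
   → E = (-7438/673, 4700/673)
3. A_x = -2/3  [line 12·x + 33/4·y + 65/4 = 0 ∩ |AF|² = 349/9]
4. A_y = -1  [line 12·x + 33/4·y + 65/4 = 0 ∩ |AF|² = 349/9]
   → A = (-2/3, -1)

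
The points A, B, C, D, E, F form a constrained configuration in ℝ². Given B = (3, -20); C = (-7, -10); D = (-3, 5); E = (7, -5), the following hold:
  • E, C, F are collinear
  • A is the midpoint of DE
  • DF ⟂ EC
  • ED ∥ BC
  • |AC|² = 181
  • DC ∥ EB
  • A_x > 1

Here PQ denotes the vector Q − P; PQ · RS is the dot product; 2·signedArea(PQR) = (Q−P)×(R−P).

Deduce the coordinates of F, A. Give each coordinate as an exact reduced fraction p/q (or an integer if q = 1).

A = (2, 0)
F = (287/221, -1555/221)

1. F_x = 287/221  [E, C, F are collinear ∩ DF ⟂ EC]
2. F_y = -1555/221  [E, C, F are collinear ∩ DF ⟂ EC]
   → F = (287/221, -1555/221)
3. A_x = 2  [A is the midpoint of DE]
4. A_y = 0  [A is the midpoint of DE]
   → A = (2, 0)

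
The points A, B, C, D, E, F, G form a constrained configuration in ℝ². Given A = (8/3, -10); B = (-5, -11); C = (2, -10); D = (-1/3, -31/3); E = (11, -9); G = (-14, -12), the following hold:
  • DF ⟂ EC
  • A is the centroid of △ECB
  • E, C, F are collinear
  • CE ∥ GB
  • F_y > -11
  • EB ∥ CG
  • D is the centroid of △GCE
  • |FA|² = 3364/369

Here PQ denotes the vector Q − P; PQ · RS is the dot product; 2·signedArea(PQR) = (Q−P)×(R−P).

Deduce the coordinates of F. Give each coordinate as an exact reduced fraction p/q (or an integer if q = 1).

1. F_x = -14/41  [E, C, F are collinear ∩ DF ⟂ EC]
2. F_y = -1262/123  [E, C, F are collinear ∩ DF ⟂ EC]
   → F = (-14/41, -1262/123)

F = (-14/41, -1262/123)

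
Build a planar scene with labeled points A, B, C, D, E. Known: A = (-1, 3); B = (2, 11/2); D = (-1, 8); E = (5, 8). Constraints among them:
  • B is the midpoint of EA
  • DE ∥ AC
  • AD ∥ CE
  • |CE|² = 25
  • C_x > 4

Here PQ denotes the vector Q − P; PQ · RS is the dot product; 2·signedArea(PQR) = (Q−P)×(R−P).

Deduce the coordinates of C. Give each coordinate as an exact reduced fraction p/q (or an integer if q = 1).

1. C_x = 5  [AD ∥ CE ∩ DE ∥ AC]
2. C_y = 3  [AD ∥ CE ∩ DE ∥ AC]
   → C = (5, 3)

C = (5, 3)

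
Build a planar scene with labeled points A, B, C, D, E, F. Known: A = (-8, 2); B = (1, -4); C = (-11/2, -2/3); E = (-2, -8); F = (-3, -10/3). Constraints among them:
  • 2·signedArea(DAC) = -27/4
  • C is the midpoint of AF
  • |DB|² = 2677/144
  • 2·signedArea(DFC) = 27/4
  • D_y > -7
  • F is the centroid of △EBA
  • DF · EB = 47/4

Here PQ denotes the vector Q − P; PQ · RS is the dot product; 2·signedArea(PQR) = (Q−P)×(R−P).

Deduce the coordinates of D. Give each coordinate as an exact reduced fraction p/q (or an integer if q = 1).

1. D_x = -9/4  [2·signedArea(DAC) = -27/4 ∩ DF · EB = 47/4]
2. D_y = -41/6  [2·signedArea(DAC) = -27/4 ∩ DF · EB = 47/4]
   → D = (-9/4, -41/6)

D = (-9/4, -41/6)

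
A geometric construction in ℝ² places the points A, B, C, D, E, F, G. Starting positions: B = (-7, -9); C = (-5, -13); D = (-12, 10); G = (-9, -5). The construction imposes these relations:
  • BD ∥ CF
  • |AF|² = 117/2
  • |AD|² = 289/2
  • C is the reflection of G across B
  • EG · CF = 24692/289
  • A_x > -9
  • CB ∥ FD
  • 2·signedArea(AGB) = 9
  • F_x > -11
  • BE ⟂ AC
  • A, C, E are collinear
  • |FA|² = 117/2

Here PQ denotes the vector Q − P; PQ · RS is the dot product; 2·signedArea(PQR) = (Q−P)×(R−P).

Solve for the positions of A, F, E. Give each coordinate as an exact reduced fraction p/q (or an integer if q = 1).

1. A_x = -17/2  [line 4·x + 2·y + 37 = 0 ∩ |AD|² = 289/2]
2. A_y = -3/2  [line 4·x + 2·y + 37 = 0 ∩ |AD|² = 289/2]
   → A = (-17/2, -3/2)
3. F_x = -10  [CB ∥ FD ∩ BD ∥ CF]
4. F_y = 6  [CB ∥ FD ∩ BD ∥ CF]
   → F = (-10, 6)
5. E_x = -1816/289  [A, C, E are collinear ∩ BE ⟂ AC]
6. E_y = -2538/289  [A, C, E are collinear ∩ BE ⟂ AC]
   → E = (-1816/289, -2538/289)

A = (-17/2, -3/2)
E = (-1816/289, -2538/289)
F = (-10, 6)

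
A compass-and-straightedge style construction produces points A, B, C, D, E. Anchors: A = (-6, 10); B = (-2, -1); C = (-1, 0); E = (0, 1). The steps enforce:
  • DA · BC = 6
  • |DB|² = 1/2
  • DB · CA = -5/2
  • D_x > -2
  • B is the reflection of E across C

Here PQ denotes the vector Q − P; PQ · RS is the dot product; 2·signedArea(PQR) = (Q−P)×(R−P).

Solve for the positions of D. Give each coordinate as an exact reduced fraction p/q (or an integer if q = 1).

D = (-3/2, -1/2)

1. D_x = -3/2  [DB · CA = -5/2 ∩ DA · BC = 6]
2. D_y = -1/2  [DB · CA = -5/2 ∩ DA · BC = 6]
   → D = (-3/2, -1/2)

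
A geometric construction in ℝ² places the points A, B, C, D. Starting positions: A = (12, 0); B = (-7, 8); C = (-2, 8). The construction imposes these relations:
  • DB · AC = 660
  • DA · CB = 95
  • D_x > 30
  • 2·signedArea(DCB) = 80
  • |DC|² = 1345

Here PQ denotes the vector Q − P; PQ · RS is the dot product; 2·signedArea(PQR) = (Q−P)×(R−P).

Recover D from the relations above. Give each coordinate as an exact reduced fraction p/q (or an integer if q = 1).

D = (31, -8)

1. D_x = 31  [DA · CB = 95 ∩ DB · AC = 660]
2. D_y = -8  [DA · CB = 95 ∩ DB · AC = 660]
   → D = (31, -8)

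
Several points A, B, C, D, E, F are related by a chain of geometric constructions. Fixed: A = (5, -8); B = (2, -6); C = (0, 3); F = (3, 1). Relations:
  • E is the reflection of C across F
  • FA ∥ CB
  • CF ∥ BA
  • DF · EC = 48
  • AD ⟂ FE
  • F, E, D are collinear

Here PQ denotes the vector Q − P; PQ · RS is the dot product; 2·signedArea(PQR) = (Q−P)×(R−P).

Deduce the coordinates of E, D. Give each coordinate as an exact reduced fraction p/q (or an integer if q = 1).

1. E_x = 6  [E is the reflection of C across F]
2. E_y = -1  [E is the reflection of C across F]
   → E = (6, -1)
3. D_x = 111/13  [F, E, D are collinear ∩ AD ⟂ FE]
4. D_y = -35/13  [F, E, D are collinear ∩ AD ⟂ FE]
   → D = (111/13, -35/13)

D = (111/13, -35/13)
E = (6, -1)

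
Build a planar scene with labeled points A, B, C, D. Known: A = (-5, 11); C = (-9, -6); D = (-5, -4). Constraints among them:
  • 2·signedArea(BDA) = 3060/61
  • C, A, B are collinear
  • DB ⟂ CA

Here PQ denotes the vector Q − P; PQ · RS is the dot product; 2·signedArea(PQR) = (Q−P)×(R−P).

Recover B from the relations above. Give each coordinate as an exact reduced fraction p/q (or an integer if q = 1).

1. B_x = -509/61  [C, A, B are collinear ∩ DB ⟂ CA]
2. B_y = -196/61  [C, A, B are collinear ∩ DB ⟂ CA]
   → B = (-509/61, -196/61)

B = (-509/61, -196/61)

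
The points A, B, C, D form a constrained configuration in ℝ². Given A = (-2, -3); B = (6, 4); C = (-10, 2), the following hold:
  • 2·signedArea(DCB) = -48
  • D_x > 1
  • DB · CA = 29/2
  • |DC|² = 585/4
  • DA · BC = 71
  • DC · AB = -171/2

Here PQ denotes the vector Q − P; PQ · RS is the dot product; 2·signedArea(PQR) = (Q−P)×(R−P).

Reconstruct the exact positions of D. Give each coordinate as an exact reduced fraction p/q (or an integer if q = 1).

1. D_x = 2  [DC · AB = -171/2 ∩ DB · CA = 29/2]
2. D_y = 1/2  [DC · AB = -171/2 ∩ DB · CA = 29/2]
   → D = (2, 1/2)

D = (2, 1/2)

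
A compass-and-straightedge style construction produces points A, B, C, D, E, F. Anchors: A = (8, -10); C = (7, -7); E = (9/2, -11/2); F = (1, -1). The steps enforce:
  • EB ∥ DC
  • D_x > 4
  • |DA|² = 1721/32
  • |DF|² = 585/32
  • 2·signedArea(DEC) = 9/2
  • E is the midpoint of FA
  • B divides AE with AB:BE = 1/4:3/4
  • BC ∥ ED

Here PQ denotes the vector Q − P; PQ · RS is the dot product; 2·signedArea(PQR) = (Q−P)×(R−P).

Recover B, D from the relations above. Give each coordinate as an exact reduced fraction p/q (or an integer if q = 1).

1. B_x = 57/8  [B divides AE with AB:BE = 1/4:3/4]
2. B_y = -71/8  [B divides AE with AB:BE = 1/4:3/4]
   → B = (57/8, -71/8)
3. D_x = 35/8  [EB ∥ DC ∩ BC ∥ ED]
4. D_y = -29/8  [EB ∥ DC ∩ BC ∥ ED]
   → D = (35/8, -29/8)

B = (57/8, -71/8)
D = (35/8, -29/8)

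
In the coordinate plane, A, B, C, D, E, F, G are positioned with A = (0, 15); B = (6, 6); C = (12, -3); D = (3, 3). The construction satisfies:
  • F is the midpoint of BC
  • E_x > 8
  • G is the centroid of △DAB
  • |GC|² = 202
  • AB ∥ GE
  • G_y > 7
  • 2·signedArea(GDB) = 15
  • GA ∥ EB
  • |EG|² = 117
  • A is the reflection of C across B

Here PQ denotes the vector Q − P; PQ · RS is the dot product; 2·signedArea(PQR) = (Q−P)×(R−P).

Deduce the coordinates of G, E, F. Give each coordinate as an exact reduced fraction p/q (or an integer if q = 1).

1. G_x = 3  [G is the centroid of △DAB]
2. G_y = 8  [G is the centroid of △DAB]
   → G = (3, 8)
3. E_x = 9  [GA ∥ EB ∩ AB ∥ GE]
4. E_y = -1  [GA ∥ EB ∩ AB ∥ GE]
   → E = (9, -1)
5. F_x = 9  [F is the midpoint of BC]
6. F_y = 3/2  [F is the midpoint of BC]
   → F = (9, 3/2)

E = (9, -1)
F = (9, 3/2)
G = (3, 8)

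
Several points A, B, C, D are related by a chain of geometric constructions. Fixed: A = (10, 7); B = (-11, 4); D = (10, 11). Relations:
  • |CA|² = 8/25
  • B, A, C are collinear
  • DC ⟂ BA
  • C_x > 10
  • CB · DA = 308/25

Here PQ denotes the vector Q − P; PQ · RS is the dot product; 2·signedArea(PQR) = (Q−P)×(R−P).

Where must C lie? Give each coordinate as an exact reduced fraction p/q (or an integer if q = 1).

1. C_x = 264/25  [B, A, C are collinear ∩ DC ⟂ BA]
2. C_y = 177/25  [B, A, C are collinear ∩ DC ⟂ BA]
   → C = (264/25, 177/25)

C = (264/25, 177/25)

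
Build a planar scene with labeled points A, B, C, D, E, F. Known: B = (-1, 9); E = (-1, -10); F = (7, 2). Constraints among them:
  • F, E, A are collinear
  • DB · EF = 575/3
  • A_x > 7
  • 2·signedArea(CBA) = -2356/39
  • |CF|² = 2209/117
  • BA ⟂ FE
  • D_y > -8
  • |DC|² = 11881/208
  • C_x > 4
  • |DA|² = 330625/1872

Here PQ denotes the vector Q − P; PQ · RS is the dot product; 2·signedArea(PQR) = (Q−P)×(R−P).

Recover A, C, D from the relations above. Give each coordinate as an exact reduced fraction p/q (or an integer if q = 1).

1. A_x = 101/13  [F, E, A are collinear ∩ BA ⟂ FE]
2. A_y = 41/13  [F, E, A are collinear ∩ BA ⟂ FE]
   → A = (101/13, 41/13)
3. C_x = 179/39  [line 76/13·x + 114/13·y + -38/3 = 0 ∩ |CF|² = 2209/117]
4. C_y = -21/13  [line 76/13·x + 114/13·y + -38/3 = 0 ∩ |CF|² = 2209/117]
   → C = (179/39, -21/13)
5. D_x = 31/78  [line -8·x + -12·y + -275/3 = 0 ∩ |DC|² = 11881/208]
6. D_y = -411/52  [line -8·x + -12·y + -275/3 = 0 ∩ |DC|² = 11881/208]
   → D = (31/78, -411/52)

A = (101/13, 41/13)
C = (179/39, -21/13)
D = (31/78, -411/52)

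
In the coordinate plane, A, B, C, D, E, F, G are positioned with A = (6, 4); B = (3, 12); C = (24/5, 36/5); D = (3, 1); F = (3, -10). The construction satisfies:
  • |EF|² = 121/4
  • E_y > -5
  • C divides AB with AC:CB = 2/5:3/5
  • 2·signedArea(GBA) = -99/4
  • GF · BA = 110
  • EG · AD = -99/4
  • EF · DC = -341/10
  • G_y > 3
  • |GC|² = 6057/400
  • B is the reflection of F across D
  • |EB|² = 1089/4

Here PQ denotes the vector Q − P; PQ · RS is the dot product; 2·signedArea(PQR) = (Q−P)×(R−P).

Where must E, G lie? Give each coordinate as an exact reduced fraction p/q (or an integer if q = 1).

1. E_x = 3  [line -9/5·x + -31/5·y + -45/2 = 0 ∩ |EF|² = 121/4]
2. E_y = -9/2  [line -9/5·x + -31/5·y + -45/2 = 0 ∩ |EF|² = 121/4]
   → E = (3, -9/2)
3. G_x = 3  [EG · AD = -99/4 ∩ GF · BA = 110]
4. G_y = 15/4  [EG · AD = -99/4 ∩ GF · BA = 110]
   → G = (3, 15/4)

E = (3, -9/2)
G = (3, 15/4)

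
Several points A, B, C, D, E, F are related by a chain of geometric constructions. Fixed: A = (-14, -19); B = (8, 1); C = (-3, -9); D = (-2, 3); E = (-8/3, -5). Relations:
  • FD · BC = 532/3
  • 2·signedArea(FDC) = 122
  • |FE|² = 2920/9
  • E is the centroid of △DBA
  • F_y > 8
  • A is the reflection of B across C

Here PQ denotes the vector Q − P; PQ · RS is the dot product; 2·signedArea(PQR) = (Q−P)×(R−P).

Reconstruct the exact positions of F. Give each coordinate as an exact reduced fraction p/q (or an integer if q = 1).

1. F_x = 26/3  [2·signedArea(FDC) = 122 ∩ FD · BC = 532/3]
2. F_y = 9  [2·signedArea(FDC) = 122 ∩ FD · BC = 532/3]
   → F = (26/3, 9)

F = (26/3, 9)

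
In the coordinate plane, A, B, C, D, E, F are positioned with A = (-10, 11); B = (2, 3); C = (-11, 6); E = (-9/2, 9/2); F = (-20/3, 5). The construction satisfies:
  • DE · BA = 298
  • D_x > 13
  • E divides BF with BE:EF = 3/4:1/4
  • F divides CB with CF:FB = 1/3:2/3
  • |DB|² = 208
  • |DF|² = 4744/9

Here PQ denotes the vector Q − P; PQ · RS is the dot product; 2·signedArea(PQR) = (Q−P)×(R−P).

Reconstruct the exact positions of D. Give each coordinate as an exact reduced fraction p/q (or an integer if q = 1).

1. D_x = 14  [line 12·x + -8·y + -208 = 0 ∩ |DB|² = 208]
2. D_y = -5  [line 12·x + -8·y + -208 = 0 ∩ |DB|² = 208]
   → D = (14, -5)

D = (14, -5)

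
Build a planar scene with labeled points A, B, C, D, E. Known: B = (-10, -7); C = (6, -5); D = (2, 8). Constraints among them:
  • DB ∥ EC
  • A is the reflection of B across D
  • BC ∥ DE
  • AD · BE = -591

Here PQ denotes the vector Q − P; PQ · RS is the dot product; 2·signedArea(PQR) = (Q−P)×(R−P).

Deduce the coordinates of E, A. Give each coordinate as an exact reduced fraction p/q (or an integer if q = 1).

1. E_x = 18  [DB ∥ EC ∩ BC ∥ DE]
2. E_y = 10  [DB ∥ EC ∩ BC ∥ DE]
   → E = (18, 10)
3. A_x = 14  [A is the reflection of B across D]
4. A_y = 23  [A is the reflection of B across D]
   → A = (14, 23)

A = (14, 23)
E = (18, 10)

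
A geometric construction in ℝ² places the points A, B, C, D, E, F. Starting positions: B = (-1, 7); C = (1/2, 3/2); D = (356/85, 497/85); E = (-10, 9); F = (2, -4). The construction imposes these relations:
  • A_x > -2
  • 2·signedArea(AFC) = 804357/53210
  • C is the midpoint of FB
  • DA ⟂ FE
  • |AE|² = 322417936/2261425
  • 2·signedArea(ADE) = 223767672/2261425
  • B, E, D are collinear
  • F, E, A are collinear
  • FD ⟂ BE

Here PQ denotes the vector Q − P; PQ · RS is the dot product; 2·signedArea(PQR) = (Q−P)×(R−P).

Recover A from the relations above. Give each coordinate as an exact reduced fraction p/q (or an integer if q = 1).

A = (-50578/26605, 6017/26605)

1. A_x = -50578/26605  [F, E, A are collinear ∩ DA ⟂ FE]
2. A_y = 6017/26605  [F, E, A are collinear ∩ DA ⟂ FE]
   → A = (-50578/26605, 6017/26605)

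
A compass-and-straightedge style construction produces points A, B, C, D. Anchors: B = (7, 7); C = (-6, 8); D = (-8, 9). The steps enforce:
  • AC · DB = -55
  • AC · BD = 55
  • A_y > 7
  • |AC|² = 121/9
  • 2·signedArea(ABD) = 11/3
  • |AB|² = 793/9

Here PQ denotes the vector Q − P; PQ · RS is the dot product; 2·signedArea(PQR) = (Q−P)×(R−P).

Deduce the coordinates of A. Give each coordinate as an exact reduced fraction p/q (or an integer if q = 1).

A = (-7/3, 8)

1. A_x = -7/3  [AC · BD = 55 ∩ 2·signedArea(ABD) = 11/3]
2. A_y = 8  [AC · BD = 55 ∩ 2·signedArea(ABD) = 11/3]
   → A = (-7/3, 8)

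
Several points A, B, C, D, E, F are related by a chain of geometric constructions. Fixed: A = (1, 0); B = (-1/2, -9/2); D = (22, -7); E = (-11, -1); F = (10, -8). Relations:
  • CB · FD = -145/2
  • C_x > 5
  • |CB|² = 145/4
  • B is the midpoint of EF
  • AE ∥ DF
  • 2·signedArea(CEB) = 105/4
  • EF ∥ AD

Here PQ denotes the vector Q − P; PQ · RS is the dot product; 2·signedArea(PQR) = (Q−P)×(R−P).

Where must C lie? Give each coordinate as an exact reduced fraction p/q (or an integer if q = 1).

1. C_x = 11/2  [2·signedArea(CEB) = 105/4 ∩ CB · FD = -145/2]
2. C_y = -4  [2·signedArea(CEB) = 105/4 ∩ CB · FD = -145/2]
   → C = (11/2, -4)

C = (11/2, -4)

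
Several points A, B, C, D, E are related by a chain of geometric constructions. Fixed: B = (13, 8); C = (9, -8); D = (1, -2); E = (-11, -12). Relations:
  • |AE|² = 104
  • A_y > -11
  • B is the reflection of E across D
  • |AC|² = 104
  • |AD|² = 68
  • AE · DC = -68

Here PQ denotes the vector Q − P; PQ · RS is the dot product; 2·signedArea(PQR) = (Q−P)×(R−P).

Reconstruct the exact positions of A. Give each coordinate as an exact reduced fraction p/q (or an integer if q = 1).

1. A_x = -1  [line -8·x + 6·y + 52 = 0 ∩ |AE|² = 104]
2. A_y = -10  [line -8·x + 6·y + 52 = 0 ∩ |AE|² = 104]
   → A = (-1, -10)

A = (-1, -10)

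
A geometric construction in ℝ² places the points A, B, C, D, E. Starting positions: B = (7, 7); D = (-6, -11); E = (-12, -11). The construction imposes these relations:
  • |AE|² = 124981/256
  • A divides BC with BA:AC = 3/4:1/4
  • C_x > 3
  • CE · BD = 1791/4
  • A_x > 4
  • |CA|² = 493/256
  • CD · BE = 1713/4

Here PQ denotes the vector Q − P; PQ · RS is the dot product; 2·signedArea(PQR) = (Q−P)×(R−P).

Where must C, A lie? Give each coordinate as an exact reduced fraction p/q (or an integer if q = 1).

A = (73/16, 29/8)
C = (15/4, 5/2)

1. C_x = 15/4  [CE · BD = 1791/4 ∩ CD · BE = 1713/4]
2. C_y = 5/2  [CE · BD = 1791/4 ∩ CD · BE = 1713/4]
   → C = (15/4, 5/2)
3. A_x = 73/16  [A divides BC with BA:AC = 3/4:1/4]
4. A_y = 29/8  [A divides BC with BA:AC = 3/4:1/4]
   → A = (73/16, 29/8)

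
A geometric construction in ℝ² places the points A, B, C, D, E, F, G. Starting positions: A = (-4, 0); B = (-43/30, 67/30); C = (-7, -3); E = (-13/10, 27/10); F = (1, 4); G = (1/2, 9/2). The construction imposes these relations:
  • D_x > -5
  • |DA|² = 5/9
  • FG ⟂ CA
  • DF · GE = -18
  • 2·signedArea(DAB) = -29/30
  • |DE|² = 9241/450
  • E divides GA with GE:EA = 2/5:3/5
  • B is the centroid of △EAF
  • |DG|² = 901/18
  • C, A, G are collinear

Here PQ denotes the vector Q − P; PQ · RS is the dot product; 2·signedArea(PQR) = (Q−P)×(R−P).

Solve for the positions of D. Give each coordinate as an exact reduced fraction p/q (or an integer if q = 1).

1. D_x = -13/3  [DF · GE = -18 ∩ 2·signedArea(DAB) = -29/30]
2. D_y = -2/3  [DF · GE = -18 ∩ 2·signedArea(DAB) = -29/30]
   → D = (-13/3, -2/3)

D = (-13/3, -2/3)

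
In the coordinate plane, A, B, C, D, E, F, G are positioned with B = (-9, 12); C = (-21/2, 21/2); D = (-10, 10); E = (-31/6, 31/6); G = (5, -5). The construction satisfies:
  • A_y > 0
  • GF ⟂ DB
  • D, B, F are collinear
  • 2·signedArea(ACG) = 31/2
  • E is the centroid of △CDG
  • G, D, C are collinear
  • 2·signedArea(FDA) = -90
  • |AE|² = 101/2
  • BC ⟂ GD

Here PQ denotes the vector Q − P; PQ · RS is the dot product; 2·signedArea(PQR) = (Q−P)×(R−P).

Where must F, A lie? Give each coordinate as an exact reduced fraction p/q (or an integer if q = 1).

1. F_x = -13  [D, B, F are collinear ∩ GF ⟂ DB]
2. F_y = 4  [D, B, F are collinear ∩ GF ⟂ DB]
   → F = (-13, 4)
3. A_x = 1/3  [2·signedArea(ACG) = 31/2 ∩ 2·signedArea(FDA) = -90]
4. A_y = 2/3  [2·signedArea(ACG) = 31/2 ∩ 2·signedArea(FDA) = -90]
   → A = (1/3, 2/3)

A = (1/3, 2/3)
F = (-13, 4)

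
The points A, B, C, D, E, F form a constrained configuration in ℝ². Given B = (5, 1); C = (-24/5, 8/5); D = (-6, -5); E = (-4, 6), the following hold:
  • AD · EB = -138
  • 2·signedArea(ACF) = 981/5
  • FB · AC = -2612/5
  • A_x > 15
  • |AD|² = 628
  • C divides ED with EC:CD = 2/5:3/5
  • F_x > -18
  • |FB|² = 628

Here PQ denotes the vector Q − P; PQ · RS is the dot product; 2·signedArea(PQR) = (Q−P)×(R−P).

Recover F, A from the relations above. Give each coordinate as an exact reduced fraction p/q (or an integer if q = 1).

1. A_x = 16  [line -9·x + 5·y + 109 = 0 ∩ |AD|² = 628]
2. A_y = 7  [line -9·x + 5·y + 109 = 0 ∩ |AD|² = 628]
   → A = (16, 7)
3. F_x = -17  [FB · AC = -2612/5 ∩ 2·signedArea(ACF) = 981/5]
4. F_y = -11  [FB · AC = -2612/5 ∩ 2·signedArea(ACF) = 981/5]
   → F = (-17, -11)

A = (16, 7)
F = (-17, -11)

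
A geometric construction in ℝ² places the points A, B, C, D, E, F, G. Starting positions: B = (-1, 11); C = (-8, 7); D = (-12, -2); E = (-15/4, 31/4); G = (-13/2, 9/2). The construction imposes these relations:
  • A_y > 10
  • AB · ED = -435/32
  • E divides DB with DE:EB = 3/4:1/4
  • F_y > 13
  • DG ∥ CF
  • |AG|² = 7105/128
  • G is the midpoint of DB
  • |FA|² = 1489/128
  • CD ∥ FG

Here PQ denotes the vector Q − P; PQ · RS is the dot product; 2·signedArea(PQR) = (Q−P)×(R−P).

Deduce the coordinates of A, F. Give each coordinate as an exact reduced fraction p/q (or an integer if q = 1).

A = (-27/16, 163/16)
F = (-5/2, 27/2)

1. A_x = -27/16  [line 33/4·x + 39/4·y + -2733/32 = 0 ∩ |AG|² = 7105/128]
2. A_y = 163/16  [line 33/4·x + 39/4·y + -2733/32 = 0 ∩ |AG|² = 7105/128]
   → A = (-27/16, 163/16)
3. F_x = -5/2  [CD ∥ FG ∩ DG ∥ CF]
4. F_y = 27/2  [CD ∥ FG ∩ DG ∥ CF]
   → F = (-5/2, 27/2)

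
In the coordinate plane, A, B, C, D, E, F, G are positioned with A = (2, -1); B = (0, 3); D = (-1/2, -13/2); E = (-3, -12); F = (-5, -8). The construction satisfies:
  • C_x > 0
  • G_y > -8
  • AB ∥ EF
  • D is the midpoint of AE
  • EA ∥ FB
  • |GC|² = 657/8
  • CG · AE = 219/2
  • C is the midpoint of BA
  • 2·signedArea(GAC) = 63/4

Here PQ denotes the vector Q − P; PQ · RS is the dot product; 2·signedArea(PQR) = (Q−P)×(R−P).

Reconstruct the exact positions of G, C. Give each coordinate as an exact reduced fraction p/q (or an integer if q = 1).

1. C_x = 1  [C is the midpoint of BA]
2. C_y = 1  [C is the midpoint of BA]
   → C = (1, 1)
3. G_x = -11/4  [2·signedArea(GAC) = 63/4 ∩ CG · AE = 219/2]
4. G_y = -29/4  [2·signedArea(GAC) = 63/4 ∩ CG · AE = 219/2]
   → G = (-11/4, -29/4)

C = (1, 1)
G = (-11/4, -29/4)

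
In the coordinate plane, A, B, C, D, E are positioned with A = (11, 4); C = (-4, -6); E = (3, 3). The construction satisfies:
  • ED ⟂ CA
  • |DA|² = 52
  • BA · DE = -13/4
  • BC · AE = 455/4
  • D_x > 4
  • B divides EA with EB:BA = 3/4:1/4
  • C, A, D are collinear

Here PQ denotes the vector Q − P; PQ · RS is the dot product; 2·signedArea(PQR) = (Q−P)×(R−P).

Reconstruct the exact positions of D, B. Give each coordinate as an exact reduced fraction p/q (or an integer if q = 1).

1. D_x = 5  [C, A, D are collinear ∩ ED ⟂ CA]
2. D_y = 0  [C, A, D are collinear ∩ ED ⟂ CA]
   → D = (5, 0)
3. B_x = 9  [B divides EA with EB:BA = 3/4:1/4]
4. B_y = 15/4  [B divides EA with EB:BA = 3/4:1/4]
   → B = (9, 15/4)

B = (9, 15/4)
D = (5, 0)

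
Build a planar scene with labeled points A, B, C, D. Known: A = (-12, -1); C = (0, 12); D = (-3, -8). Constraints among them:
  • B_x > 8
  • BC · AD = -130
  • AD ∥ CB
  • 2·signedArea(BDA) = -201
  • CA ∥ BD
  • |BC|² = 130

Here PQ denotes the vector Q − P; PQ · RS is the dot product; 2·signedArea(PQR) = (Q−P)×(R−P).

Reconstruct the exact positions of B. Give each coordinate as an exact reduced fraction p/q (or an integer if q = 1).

B = (9, 5)

1. B_x = 9  [CA ∥ BD ∩ AD ∥ CB]
2. B_y = 5  [CA ∥ BD ∩ AD ∥ CB]
   → B = (9, 5)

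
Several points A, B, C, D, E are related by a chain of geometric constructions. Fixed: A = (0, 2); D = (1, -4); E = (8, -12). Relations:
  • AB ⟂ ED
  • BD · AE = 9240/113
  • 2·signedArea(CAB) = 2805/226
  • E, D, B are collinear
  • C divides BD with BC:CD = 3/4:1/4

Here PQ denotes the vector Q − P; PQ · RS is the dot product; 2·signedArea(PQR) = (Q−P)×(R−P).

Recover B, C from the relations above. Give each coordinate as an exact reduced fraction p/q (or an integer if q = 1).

1. B_x = -272/113  [E, D, B are collinear ∩ AB ⟂ ED]
2. B_y = -12/113  [E, D, B are collinear ∩ AB ⟂ ED]
   → B = (-272/113, -12/113)
3. C_x = 67/452  [C divides BD with BC:CD = 3/4:1/4]
4. C_y = -342/113  [C divides BD with BC:CD = 3/4:1/4]
   → C = (67/452, -342/113)

B = (-272/113, -12/113)
C = (67/452, -342/113)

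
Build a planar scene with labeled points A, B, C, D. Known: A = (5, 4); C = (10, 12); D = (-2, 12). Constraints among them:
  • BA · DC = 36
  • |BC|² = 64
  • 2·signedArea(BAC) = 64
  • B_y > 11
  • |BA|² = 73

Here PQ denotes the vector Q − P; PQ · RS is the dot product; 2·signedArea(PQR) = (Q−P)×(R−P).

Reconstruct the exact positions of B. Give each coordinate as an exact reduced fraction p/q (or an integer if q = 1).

B = (2, 12)

1. B_x = 2  [2·signedArea(BAC) = 64 ∩ BA · DC = 36]
2. B_y = 12  [2·signedArea(BAC) = 64 ∩ BA · DC = 36]
   → B = (2, 12)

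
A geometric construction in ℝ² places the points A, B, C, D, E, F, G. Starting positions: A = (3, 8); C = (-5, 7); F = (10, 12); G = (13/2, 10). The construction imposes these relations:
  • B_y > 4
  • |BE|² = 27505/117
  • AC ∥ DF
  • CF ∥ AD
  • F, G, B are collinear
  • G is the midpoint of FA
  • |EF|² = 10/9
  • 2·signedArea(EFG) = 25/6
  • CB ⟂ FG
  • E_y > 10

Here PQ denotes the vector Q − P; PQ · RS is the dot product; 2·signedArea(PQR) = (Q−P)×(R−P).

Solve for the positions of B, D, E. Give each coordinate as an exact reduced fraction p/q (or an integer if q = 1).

B = (-45/13, 56/13)
D = (18, 13)
E = (31/3, 11)

1. B_x = -45/13  [F, G, B are collinear ∩ CB ⟂ FG]
2. B_y = 56/13  [F, G, B are collinear ∩ CB ⟂ FG]
   → B = (-45/13, 56/13)
3. D_x = 18  [AC ∥ DF ∩ CF ∥ AD]
4. D_y = 13  [AC ∥ DF ∩ CF ∥ AD]
   → D = (18, 13)
5. E_x = 31/3  [line 2·x + -7/2·y + 107/6 = 0 ∩ |BE|² = 27505/117]
6. E_y = 11  [line 2·x + -7/2·y + 107/6 = 0 ∩ |BE|² = 27505/117]
   → E = (31/3, 11)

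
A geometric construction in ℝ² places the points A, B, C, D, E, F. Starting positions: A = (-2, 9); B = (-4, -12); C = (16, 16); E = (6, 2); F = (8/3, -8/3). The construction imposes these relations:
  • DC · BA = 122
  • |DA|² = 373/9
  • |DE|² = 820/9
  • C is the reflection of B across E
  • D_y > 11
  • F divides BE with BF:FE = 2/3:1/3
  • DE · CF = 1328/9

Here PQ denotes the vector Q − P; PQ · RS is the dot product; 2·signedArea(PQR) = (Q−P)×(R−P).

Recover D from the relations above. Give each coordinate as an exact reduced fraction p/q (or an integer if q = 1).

1. D_x = 4  [DE · CF = 1328/9 ∩ DC · BA = 122]
2. D_y = 34/3  [DE · CF = 1328/9 ∩ DC · BA = 122]
   → D = (4, 34/3)

D = (4, 34/3)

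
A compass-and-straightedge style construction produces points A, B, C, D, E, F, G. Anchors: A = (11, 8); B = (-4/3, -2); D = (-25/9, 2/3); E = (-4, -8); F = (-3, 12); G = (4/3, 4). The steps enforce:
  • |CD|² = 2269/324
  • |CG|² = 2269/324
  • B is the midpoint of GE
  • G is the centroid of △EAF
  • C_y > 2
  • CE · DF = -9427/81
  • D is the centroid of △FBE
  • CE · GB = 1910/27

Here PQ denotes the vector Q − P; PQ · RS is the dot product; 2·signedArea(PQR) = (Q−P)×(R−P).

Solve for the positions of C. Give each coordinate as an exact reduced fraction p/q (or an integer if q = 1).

C = (-13/18, 7/3)

1. C_x = -13/18  [CE · GB = 1910/27 ∩ CE · DF = -9427/81]
2. C_y = 7/3  [CE · GB = 1910/27 ∩ CE · DF = -9427/81]
   → C = (-13/18, 7/3)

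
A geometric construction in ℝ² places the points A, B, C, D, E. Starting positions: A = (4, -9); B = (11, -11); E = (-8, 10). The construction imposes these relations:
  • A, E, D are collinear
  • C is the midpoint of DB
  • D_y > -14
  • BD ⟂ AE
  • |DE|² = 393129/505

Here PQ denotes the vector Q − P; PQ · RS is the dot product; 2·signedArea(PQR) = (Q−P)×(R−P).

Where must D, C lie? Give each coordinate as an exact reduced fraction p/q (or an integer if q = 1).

C = (9039/1010, -6209/505)
D = (3484/505, -6863/505)

1. D_x = 3484/505  [A, E, D are collinear ∩ BD ⟂ AE]
2. D_y = -6863/505  [A, E, D are collinear ∩ BD ⟂ AE]
   → D = (3484/505, -6863/505)
3. C_x = 9039/1010  [C is the midpoint of DB]
4. C_y = -6209/505  [C is the midpoint of DB]
   → C = (9039/1010, -6209/505)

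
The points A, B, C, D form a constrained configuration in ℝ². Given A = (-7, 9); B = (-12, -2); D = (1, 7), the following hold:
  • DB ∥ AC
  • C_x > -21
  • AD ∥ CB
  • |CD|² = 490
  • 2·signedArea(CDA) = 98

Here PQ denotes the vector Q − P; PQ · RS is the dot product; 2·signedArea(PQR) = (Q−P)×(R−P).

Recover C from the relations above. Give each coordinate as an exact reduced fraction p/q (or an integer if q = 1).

C = (-20, 0)

1. C_x = -20  [AD ∥ CB ∩ DB ∥ AC]
2. C_y = 0  [AD ∥ CB ∩ DB ∥ AC]
   → C = (-20, 0)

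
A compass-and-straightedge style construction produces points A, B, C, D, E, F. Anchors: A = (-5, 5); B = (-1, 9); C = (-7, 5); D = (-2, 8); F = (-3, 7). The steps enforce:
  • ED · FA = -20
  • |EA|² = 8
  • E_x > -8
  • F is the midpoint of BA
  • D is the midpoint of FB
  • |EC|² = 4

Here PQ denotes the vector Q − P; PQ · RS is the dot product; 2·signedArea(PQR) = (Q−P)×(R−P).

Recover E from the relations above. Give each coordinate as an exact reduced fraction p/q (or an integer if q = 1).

1. E_x = -7  [line 2·x + 2·y + 8 = 0 ∩ |EA|² = 8]
2. E_y = 3  [line 2·x + 2·y + 8 = 0 ∩ |EA|² = 8]
   → E = (-7, 3)

E = (-7, 3)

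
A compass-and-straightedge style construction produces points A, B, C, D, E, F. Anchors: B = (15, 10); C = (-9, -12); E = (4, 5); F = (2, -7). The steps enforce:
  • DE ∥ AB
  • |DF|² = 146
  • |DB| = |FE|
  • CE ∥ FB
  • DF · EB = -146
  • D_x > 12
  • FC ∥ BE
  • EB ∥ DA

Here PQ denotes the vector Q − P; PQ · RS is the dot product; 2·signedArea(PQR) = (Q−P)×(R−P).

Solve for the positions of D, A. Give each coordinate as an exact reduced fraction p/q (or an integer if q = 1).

1. D_x = 13  [line -11·x + -5·y + 133 = 0 ∩ |DF|² = 146]
2. D_y = -2  [line -11·x + -5·y + 133 = 0 ∩ |DF|² = 146]
   → D = (13, -2)
3. A_x = 24  [DE ∥ AB ∩ EB ∥ DA]
4. A_y = 3  [DE ∥ AB ∩ EB ∥ DA]
   → A = (24, 3)

A = (24, 3)
D = (13, -2)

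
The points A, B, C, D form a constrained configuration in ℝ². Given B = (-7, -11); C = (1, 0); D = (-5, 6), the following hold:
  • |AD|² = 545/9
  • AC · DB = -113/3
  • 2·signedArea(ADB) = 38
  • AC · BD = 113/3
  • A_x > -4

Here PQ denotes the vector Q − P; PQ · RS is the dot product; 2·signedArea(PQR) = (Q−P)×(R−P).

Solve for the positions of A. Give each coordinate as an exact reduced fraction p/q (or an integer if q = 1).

A = (-11/3, -5/3)

1. A_x = -11/3  [AC · BD = 113/3 ∩ 2·signedArea(ADB) = 38]
2. A_y = -5/3  [AC · BD = 113/3 ∩ 2·signedArea(ADB) = 38]
   → A = (-11/3, -5/3)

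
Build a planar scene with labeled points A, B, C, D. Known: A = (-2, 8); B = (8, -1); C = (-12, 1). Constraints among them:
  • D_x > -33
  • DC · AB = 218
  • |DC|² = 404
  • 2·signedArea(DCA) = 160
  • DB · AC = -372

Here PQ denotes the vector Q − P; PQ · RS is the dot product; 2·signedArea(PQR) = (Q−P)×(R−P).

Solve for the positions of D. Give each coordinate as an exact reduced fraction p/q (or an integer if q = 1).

D = (-32, 3)

1. D_x = -32  [DC · AB = 218 ∩ 2·signedArea(DCA) = 160]
2. D_y = 3  [DC · AB = 218 ∩ 2·signedArea(DCA) = 160]
   → D = (-32, 3)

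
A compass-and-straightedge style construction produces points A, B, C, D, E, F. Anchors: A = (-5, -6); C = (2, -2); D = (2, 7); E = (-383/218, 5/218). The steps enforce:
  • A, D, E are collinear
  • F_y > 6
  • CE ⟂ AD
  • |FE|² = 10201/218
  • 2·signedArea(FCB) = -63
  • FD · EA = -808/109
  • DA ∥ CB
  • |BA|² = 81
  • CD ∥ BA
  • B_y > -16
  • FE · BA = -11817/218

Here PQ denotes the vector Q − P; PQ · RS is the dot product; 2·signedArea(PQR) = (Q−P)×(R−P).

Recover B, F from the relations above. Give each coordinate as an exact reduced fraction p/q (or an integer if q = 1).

1. B_x = -5  [CD ∥ BA ∩ DA ∥ CB]
2. B_y = -15  [CD ∥ BA ∩ DA ∥ CB]
   → B = (-5, -15)
3. F_x = 162/109  [FD · EA = -808/109 ∩ FE · BA = -11817/218]
4. F_y = 659/109  [FD · EA = -808/109 ∩ FE · BA = -11817/218]
   → F = (162/109, 659/109)

B = (-5, -15)
F = (162/109, 659/109)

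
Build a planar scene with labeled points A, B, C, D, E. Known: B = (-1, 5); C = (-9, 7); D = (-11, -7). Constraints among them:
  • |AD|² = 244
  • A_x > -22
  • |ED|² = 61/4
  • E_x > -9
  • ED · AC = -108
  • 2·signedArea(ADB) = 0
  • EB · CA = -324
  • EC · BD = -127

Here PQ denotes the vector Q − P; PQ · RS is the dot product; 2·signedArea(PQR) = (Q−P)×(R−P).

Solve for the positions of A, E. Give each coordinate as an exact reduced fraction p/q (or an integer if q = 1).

A = (-21, -19)
E = (-17/2, -4)

1. E_x = -17/2  [line 10·x + 12·y + 133 = 0 ∩ |ED|² = 61/4]
2. E_y = -4  [line 10·x + 12·y + 133 = 0 ∩ |ED|² = 61/4]
   → E = (-17/2, -4)
3. A_x = -21  [2·signedArea(ADB) = 0 ∩ EB · CA = -324]
4. A_y = -19  [2·signedArea(ADB) = 0 ∩ EB · CA = -324]
   → A = (-21, -19)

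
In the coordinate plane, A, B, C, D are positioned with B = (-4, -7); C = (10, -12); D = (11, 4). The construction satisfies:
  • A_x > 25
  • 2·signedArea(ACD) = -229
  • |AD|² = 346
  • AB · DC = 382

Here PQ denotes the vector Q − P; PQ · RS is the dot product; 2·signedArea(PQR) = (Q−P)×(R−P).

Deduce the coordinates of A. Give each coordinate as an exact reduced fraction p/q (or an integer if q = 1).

1. A_x = 26  [AB · DC = 382 ∩ 2·signedArea(ACD) = -229]
2. A_y = 15  [AB · DC = 382 ∩ 2·signedArea(ACD) = -229]
   → A = (26, 15)

A = (26, 15)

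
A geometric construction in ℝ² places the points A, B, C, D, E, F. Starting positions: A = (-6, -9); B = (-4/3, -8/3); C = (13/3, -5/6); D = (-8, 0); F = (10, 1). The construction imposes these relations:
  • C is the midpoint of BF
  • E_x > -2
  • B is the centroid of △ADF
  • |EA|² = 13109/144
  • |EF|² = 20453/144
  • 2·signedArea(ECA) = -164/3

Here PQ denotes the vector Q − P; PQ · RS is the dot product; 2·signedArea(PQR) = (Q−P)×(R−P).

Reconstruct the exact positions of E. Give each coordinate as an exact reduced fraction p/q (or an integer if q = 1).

1. E_x = -11/6  [line 49/6·x + -31/3·y + 32/3 = 0 ∩ |EA|² = 13109/144]
2. E_y = -5/12  [line 49/6·x + -31/3·y + 32/3 = 0 ∩ |EA|² = 13109/144]
   → E = (-11/6, -5/12)

E = (-11/6, -5/12)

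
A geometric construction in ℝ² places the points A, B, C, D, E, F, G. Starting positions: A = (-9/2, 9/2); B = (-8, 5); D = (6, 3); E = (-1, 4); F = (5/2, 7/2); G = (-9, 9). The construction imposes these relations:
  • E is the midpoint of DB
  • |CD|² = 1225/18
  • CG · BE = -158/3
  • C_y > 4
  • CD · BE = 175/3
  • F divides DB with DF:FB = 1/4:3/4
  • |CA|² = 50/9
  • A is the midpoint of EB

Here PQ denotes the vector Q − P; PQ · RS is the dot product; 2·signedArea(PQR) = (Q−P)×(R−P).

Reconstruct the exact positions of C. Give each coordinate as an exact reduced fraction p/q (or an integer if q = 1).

1. C_x = -13/6  [line -7·x + 1·y + -58/3 = 0 ∩ |CD|² = 1225/18]
2. C_y = 25/6  [line -7·x + 1·y + -58/3 = 0 ∩ |CD|² = 1225/18]
   → C = (-13/6, 25/6)

C = (-13/6, 25/6)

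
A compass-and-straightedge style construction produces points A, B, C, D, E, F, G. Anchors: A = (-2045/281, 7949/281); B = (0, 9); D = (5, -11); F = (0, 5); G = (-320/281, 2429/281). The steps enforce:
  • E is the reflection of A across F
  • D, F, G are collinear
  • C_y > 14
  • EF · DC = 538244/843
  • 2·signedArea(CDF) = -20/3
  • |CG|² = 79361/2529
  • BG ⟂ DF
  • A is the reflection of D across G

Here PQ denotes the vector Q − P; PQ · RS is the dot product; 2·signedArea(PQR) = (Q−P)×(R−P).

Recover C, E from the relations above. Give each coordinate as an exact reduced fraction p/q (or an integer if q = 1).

C = (-2045/843, 3961/281)
E = (2045/281, -5139/281)

1. C_x = -2045/843  [line -16·x + -5·y + 95/3 = 0 ∩ |CG|² = 79361/2529]
2. C_y = 3961/281  [line -16·x + -5·y + 95/3 = 0 ∩ |CG|² = 79361/2529]
   → C = (-2045/843, 3961/281)
3. E_x = 2045/281  [E is the reflection of A across F]
4. E_y = -5139/281  [E is the reflection of A across F]
   → E = (2045/281, -5139/281)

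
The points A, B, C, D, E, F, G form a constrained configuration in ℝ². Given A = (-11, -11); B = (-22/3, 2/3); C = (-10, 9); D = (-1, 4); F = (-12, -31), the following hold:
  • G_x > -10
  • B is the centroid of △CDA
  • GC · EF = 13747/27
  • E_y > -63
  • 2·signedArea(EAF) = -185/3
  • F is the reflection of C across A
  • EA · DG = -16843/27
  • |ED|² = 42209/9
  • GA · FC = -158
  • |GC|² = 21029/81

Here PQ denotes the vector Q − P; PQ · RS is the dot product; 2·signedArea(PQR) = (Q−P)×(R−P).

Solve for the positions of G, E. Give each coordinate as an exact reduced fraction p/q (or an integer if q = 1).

1. G_x = -88/9  [line -2·x + -40·y + -304 = 0 ∩ |GC|² = 21029/81]
2. G_y = -64/9  [line -2·x + -40·y + -304 = 0 ∩ |GC|² = 21029/81]
   → G = (-88/9, -64/9)
3. E_x = -50/3  [2·signedArea(EAF) = -185/3 ∩ GC · EF = 13747/27]
4. E_y = -188/3  [2·signedArea(EAF) = -185/3 ∩ GC · EF = 13747/27]
   → E = (-50/3, -188/3)

E = (-50/3, -188/3)
G = (-88/9, -64/9)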